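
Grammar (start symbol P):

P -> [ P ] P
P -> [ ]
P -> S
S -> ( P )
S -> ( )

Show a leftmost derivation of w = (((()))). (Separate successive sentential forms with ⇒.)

P⇒S⇒(P)⇒(S)⇒((P))⇒((S))⇒(((P)))⇒(((S)))⇒(((())))

P ⇒ S   [P -> S]
S ⇒ (P)   [S -> ( P )]
(P) ⇒ (S)   [P -> S]
(S) ⇒ ((P))   [S -> ( P )]
((P)) ⇒ ((S))   [P -> S]
((S)) ⇒ (((P)))   [S -> ( P )]
(((P))) ⇒ (((S)))   [P -> S]
(((S))) ⇒ (((())))   [S -> ( )]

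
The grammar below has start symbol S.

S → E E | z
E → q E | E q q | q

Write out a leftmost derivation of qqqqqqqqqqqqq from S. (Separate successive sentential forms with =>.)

S=>EE=>qEE=>qEqqE=>qEqqqqE=>qEqqqqqqE=>qEqqqqqqqqE=>qqEqqqqqqqqE=>qqqEqqqqqqqqE=>qqqqqqqqqqqqE=>qqqqqqqqqqqqq

S => EE   [S → E E]
EE => qEE   [E → q E]
qEE => qEqqE   [E → E q q]
qEqqE => qEqqqqE   [E → E q q]
qEqqqqE => qEqqqqqqE   [E → E q q]
qEqqqqqqE => qEqqqqqqqqE   [E → E q q]
qEqqqqqqqqE => qqEqqqqqqqqE   [E → q E]
qqEqqqqqqqqE => qqqEqqqqqqqqE   [E → q E]
qqqEqqqqqqqqE => qqqqqqqqqqqqE   [E → q]
qqqqqqqqqqqqE => qqqqqqqqqqqqq   [E → q]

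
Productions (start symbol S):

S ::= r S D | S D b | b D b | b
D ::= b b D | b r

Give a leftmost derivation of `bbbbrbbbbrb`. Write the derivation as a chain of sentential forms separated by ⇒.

S ⇒ SDb   [S ::= S D b]
SDb ⇒ bDbDb   [S ::= b D b]
bDbDb ⇒ bbbDbDb   [D ::= b b D]
bbbDbDb ⇒ bbbbrbDb   [D ::= b r]
bbbbrbDb ⇒ bbbbrbbbDb   [D ::= b b D]
bbbbrbbbDb ⇒ bbbbrbbbbrb   [D ::= b r]

S ⇒ SDb ⇒ bDbDb ⇒ bbbDbDb ⇒ bbbbrbDb ⇒ bbbbrbbbDb ⇒ bbbbrbbbbrb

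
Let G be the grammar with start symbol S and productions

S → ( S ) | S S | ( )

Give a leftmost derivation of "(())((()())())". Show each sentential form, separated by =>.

S => SS   [S → S S]
SS => (S)S   [S → ( S )]
(S)S => (())S   [S → ( )]
(())S => (())(S)   [S → ( S )]
(())(S) => (())(SS)   [S → S S]
(())(SS) => (())((S)S)   [S → ( S )]
(())((S)S) => (())((SS)S)   [S → S S]
(())((SS)S) => (())((()S)S)   [S → ( )]
(())((()S)S) => (())((()())S)   [S → ( )]
(())((()())S) => (())((()())())   [S → ( )]

S=>SS=>(S)S=>(())S=>(())(S)=>(())(SS)=>(())((S)S)=>(())((SS)S)=>(())((()S)S)=>(())((()())S)=>(())((()())())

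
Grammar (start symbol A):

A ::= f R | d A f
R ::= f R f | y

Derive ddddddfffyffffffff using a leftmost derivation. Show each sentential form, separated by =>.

A => dAf => ddAff => dddAfff => ddddAffff => dddddAfffff => ddddddAffffff => ddddddfRffffff => ddddddffRfffffff => ddddddfffRffffffff => ddddddfffyffffffff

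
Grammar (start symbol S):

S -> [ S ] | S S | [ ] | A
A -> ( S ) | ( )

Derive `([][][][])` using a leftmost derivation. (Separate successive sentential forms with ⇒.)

S ⇒ A ⇒ (S) ⇒ (SS) ⇒ (SSS) ⇒ (SSSS) ⇒ ([]SSS) ⇒ ([][]SS) ⇒ ([][][]S) ⇒ ([][][][])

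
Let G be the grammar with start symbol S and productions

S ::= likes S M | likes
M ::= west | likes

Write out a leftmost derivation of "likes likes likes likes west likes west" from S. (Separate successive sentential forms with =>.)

S => likes S M   [S ::= likes S M]
likes S M => likes likes S M M   [S ::= likes S M]
likes likes S M M => likes likes likes S M M M   [S ::= likes S M]
likes likes likes S M M M => likes likes likes likes M M M   [S ::= likes]
likes likes likes likes M M M => likes likes likes likes west M M   [M ::= west]
likes likes likes likes west M M => likes likes likes likes west likes M   [M ::= likes]
likes likes likes likes west likes M => likes likes likes likes west likes west   [M ::= west]

S => likes S M => likes likes S M M => likes likes likes S M M M => likes likes likes likes M M M => likes likes likes likes west M M => likes likes likes likes west likes M => likes likes likes likes west likes west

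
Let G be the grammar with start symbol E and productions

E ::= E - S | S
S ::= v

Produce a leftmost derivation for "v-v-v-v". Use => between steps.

E => E-S => E-S-S => E-S-S-S => S-S-S-S => v-S-S-S => v-v-S-S => v-v-v-S => v-v-v-v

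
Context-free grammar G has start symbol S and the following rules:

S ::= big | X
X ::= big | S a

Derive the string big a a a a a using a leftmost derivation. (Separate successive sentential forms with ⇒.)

S ⇒ X   [S ::= X]
X ⇒ S a   [X ::= S a]
S a ⇒ X a   [S ::= X]
X a ⇒ S a a   [X ::= S a]
S a a ⇒ X a a   [S ::= X]
X a a ⇒ S a a a   [X ::= S a]
S a a a ⇒ X a a a   [S ::= X]
X a a a ⇒ S a a a a   [X ::= S a]
S a a a a ⇒ X a a a a   [S ::= X]
X a a a a ⇒ S a a a a a   [X ::= S a]
S a a a a a ⇒ big a a a a a   [S ::= big]

S ⇒ X ⇒ S a ⇒ X a ⇒ S a a ⇒ X a a ⇒ S a a a ⇒ X a a a ⇒ S a a a a ⇒ X a a a a ⇒ S a a a a a ⇒ big a a a a a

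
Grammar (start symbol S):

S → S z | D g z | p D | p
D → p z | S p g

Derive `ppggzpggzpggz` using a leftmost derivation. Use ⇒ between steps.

S ⇒ Dgz   [S → D g z]
Dgz ⇒ Spggz   [D → S p g]
Spggz ⇒ Dgzpggz   [S → D g z]
Dgzpggz ⇒ Spggzpggz   [D → S p g]
Spggzpggz ⇒ Dgzpggzpggz   [S → D g z]
Dgzpggzpggz ⇒ Spggzpggzpggz   [D → S p g]
Spggzpggzpggz ⇒ ppggzpggzpggz   [S → p]

S ⇒ Dgz ⇒ Spggz ⇒ Dgzpggz ⇒ Spggzpggz ⇒ Dgzpggzpggz ⇒ Spggzpggzpggz ⇒ ppggzpggzpggz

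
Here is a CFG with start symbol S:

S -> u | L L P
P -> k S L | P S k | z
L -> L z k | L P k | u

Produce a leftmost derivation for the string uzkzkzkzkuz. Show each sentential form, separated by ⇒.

S ⇒ LLP ⇒ LzkLP ⇒ LzkzkLP ⇒ LPkzkzkLP ⇒ LzkPkzkzkLP ⇒ uzkPkzkzkLP ⇒ uzkzkzkzkLP ⇒ uzkzkzkzkuP ⇒ uzkzkzkzkuz

S ⇒ LLP   [S -> L L P]
LLP ⇒ LzkLP   [L -> L z k]
LzkLP ⇒ LzkzkLP   [L -> L z k]
LzkzkLP ⇒ LPkzkzkLP   [L -> L P k]
LPkzkzkLP ⇒ LzkPkzkzkLP   [L -> L z k]
LzkPkzkzkLP ⇒ uzkPkzkzkLP   [L -> u]
uzkPkzkzkLP ⇒ uzkzkzkzkLP   [P -> z]
uzkzkzkzkLP ⇒ uzkzkzkzkuP   [L -> u]
uzkzkzkzkuP ⇒ uzkzkzkzkuz   [P -> z]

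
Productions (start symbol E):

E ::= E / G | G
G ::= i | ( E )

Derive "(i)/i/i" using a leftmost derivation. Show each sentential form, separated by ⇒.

E ⇒ E/G ⇒ E/G/G ⇒ G/G/G ⇒ (E)/G/G ⇒ (G)/G/G ⇒ (i)/G/G ⇒ (i)/i/G ⇒ (i)/i/i

E ⇒ E/G   [E ::= E / G]
E/G ⇒ E/G/G   [E ::= E / G]
E/G/G ⇒ G/G/G   [E ::= G]
G/G/G ⇒ (E)/G/G   [G ::= ( E )]
(E)/G/G ⇒ (G)/G/G   [E ::= G]
(G)/G/G ⇒ (i)/G/G   [G ::= i]
(i)/G/G ⇒ (i)/i/G   [G ::= i]
(i)/i/G ⇒ (i)/i/i   [G ::= i]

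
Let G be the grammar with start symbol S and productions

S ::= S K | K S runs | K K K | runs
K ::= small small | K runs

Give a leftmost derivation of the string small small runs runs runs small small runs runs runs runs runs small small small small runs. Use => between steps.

S => K S runs   [S ::= K S runs]
K S runs => K runs S runs   [K ::= K runs]
K runs S runs => K runs runs S runs   [K ::= K runs]
K runs runs S runs => K runs runs runs S runs   [K ::= K runs]
K runs runs runs S runs => small small runs runs runs S runs   [K ::= small small]
small small runs runs runs S runs => small small runs runs runs K K K runs   [S ::= K K K]
small small runs runs runs K K K runs => small small runs runs runs K runs K K runs   [K ::= K runs]
small small runs runs runs K runs K K runs => small small runs runs runs K runs runs K K runs   [K ::= K runs]
small small runs runs runs K runs runs K K runs => small small runs runs runs K runs runs runs K K runs   [K ::= K runs]
small small runs runs runs K runs runs runs K K runs => small small runs runs runs K runs runs runs runs K K runs   [K ::= K runs]
small small runs runs runs K runs runs runs runs K K runs => small small runs runs runs K runs runs runs runs runs K K runs   [K ::= K runs]
small small runs runs runs K runs runs runs runs runs K K runs => small small runs runs runs small small runs runs runs runs runs K K runs   [K ::= small small]
small small runs runs runs small small runs runs runs runs runs K K runs => small small runs runs runs small small runs runs runs runs runs small small K runs   [K ::= small small]
small small runs runs runs small small runs runs runs runs runs small small K runs => small small runs runs runs small small runs runs runs runs runs small small small small runs   [K ::= small small]

S => K S runs => K runs S runs => K runs runs S runs => K runs runs runs S runs => small small runs runs runs S runs => small small runs runs runs K K K runs => small small runs runs runs K runs K K runs => small small runs runs runs K runs runs K K runs => small small runs runs runs K runs runs runs K K runs => small small runs runs runs K runs runs runs runs K K runs => small small runs runs runs K runs runs runs runs runs K K runs => small small runs runs runs small small runs runs runs runs runs K K runs => small small runs runs runs small small runs runs runs runs runs small small K runs => small small runs runs runs small small runs runs runs runs runs small small small small runs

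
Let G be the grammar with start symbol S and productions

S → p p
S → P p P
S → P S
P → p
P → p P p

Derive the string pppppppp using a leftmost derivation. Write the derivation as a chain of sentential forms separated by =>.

S => PS => pPpS => ppPppS => pppppS => pppppPpP => pppppppP => pppppppp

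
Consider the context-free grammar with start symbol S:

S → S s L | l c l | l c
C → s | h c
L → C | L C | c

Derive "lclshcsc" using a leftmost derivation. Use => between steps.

S=>SsL=>SsLsL=>lclsLsL=>lclsCsL=>lclshcsL=>lclshcsc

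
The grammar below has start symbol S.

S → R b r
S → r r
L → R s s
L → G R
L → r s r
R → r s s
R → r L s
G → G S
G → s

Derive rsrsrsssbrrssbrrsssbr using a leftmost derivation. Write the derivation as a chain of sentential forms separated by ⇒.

S ⇒ Rbr ⇒ rLsbr ⇒ rGRsbr ⇒ rGSRsbr ⇒ rGSSRsbr ⇒ rsSSRsbr ⇒ rsRbrSRsbr ⇒ rsrLsbrSRsbr ⇒ rsrGRsbrSRsbr ⇒ rsrsRsbrSRsbr ⇒ rsrsrsssbrSRsbr ⇒ rsrsrsssbrRbrRsbr ⇒ rsrsrsssbrrssbrRsbr ⇒ rsrsrsssbrrssbrrsssbr

S ⇒ Rbr   [S → R b r]
Rbr ⇒ rLsbr   [R → r L s]
rLsbr ⇒ rGRsbr   [L → G R]
rGRsbr ⇒ rGSRsbr   [G → G S]
rGSRsbr ⇒ rGSSRsbr   [G → G S]
rGSSRsbr ⇒ rsSSRsbr   [G → s]
rsSSRsbr ⇒ rsRbrSRsbr   [S → R b r]
rsRbrSRsbr ⇒ rsrLsbrSRsbr   [R → r L s]
rsrLsbrSRsbr ⇒ rsrGRsbrSRsbr   [L → G R]
rsrGRsbrSRsbr ⇒ rsrsRsbrSRsbr   [G → s]
rsrsRsbrSRsbr ⇒ rsrsrsssbrSRsbr   [R → r s s]
rsrsrsssbrSRsbr ⇒ rsrsrsssbrRbrRsbr   [S → R b r]
rsrsrsssbrRbrRsbr ⇒ rsrsrsssbrrssbrRsbr   [R → r s s]
rsrsrsssbrrssbrRsbr ⇒ rsrsrsssbrrssbrrsssbr   [R → r s s]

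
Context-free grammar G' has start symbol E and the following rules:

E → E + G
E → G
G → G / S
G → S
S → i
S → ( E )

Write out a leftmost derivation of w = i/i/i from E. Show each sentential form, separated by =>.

E => G => G/S => G/S/S => S/S/S => i/S/S => i/i/S => i/i/i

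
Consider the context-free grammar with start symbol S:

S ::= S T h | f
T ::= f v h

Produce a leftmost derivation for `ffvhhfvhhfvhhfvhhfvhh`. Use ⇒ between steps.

S ⇒ STh ⇒ SThTh ⇒ SThThTh ⇒ SThThThTh ⇒ SThThThThTh ⇒ fThThThThTh ⇒ ffvhhThThThTh ⇒ ffvhhfvhhThThTh ⇒ ffvhhfvhhfvhhThTh ⇒ ffvhhfvhhfvhhfvhhTh ⇒ ffvhhfvhhfvhhfvhhfvhh

S ⇒ STh   [S ::= S T h]
STh ⇒ SThTh   [S ::= S T h]
SThTh ⇒ SThThTh   [S ::= S T h]
SThThTh ⇒ SThThThTh   [S ::= S T h]
SThThThTh ⇒ SThThThThTh   [S ::= S T h]
SThThThThTh ⇒ fThThThThTh   [S ::= f]
fThThThThTh ⇒ ffvhhThThThTh   [T ::= f v h]
ffvhhThThThTh ⇒ ffvhhfvhhThThTh   [T ::= f v h]
ffvhhfvhhThThTh ⇒ ffvhhfvhhfvhhThTh   [T ::= f v h]
ffvhhfvhhfvhhThTh ⇒ ffvhhfvhhfvhhfvhhTh   [T ::= f v h]
ffvhhfvhhfvhhfvhhTh ⇒ ffvhhfvhhfvhhfvhhfvhh   [T ::= f v h]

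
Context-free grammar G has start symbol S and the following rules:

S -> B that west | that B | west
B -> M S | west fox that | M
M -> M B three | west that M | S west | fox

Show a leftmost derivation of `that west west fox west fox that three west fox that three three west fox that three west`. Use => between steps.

S => that B => that M S => that M B three S => that M B three B three S => that S west B three B three S => that west west B three B three S => that west west M three B three S => that west west M B three three B three S => that west west M B three B three three B three S => that west west fox B three B three three B three S => that west west fox west fox that three B three three B three S => that west west fox west fox that three west fox that three three B three S => that west west fox west fox that three west fox that three three west fox that three S => that west west fox west fox that three west fox that three three west fox that three west

S => that B   [S -> that B]
that B => that M S   [B -> M S]
that M S => that M B three S   [M -> M B three]
that M B three S => that M B three B three S   [M -> M B three]
that M B three B three S => that S west B three B three S   [M -> S west]
that S west B three B three S => that west west B three B three S   [S -> west]
that west west B three B three S => that west west M three B three S   [B -> M]
that west west M three B three S => that west west M B three three B three S   [M -> M B three]
that west west M B three three B three S => that west west M B three B three three B three S   [M -> M B three]
that west west M B three B three three B three S => that west west fox B three B three three B three S   [M -> fox]
that west west fox B three B three three B three S => that west west fox west fox that three B three three B three S   [B -> west fox that]
that west west fox west fox that three B three three B three S => that west west fox west fox that three west fox that three three B three S   [B -> west fox that]
that west west fox west fox that three west fox that three three B three S => that west west fox west fox that three west fox that three three west fox that three S   [B -> west fox that]
that west west fox west fox that three west fox that three three west fox that three S => that west west fox west fox that three west fox that three three west fox that three west   [S -> west]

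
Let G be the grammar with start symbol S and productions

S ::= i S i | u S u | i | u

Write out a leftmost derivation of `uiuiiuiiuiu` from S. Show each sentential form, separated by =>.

S => uSu   [S ::= u S u]
uSu => uiSiu   [S ::= i S i]
uiSiu => uiuSuiu   [S ::= u S u]
uiuSuiu => uiuiSiuiu   [S ::= i S i]
uiuiSiuiu => uiuiiSiiuiu   [S ::= i S i]
uiuiiSiiuiu => uiuiiuiiuiu   [S ::= u]

S=>uSu=>uiSiu=>uiuSuiu=>uiuiSiuiu=>uiuiiSiiuiu=>uiuiiuiiuiu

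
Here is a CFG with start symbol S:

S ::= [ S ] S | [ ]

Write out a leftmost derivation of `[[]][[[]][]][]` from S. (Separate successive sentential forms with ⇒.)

S ⇒ [S]S   [S ::= [ S ] S]
[S]S ⇒ [[]]S   [S ::= [ ]]
[[]]S ⇒ [[]][S]S   [S ::= [ S ] S]
[[]][S]S ⇒ [[]][[S]S]S   [S ::= [ S ] S]
[[]][[S]S]S ⇒ [[]][[[]]S]S   [S ::= [ ]]
[[]][[[]]S]S ⇒ [[]][[[]][]]S   [S ::= [ ]]
[[]][[[]][]]S ⇒ [[]][[[]][]][]   [S ::= [ ]]

S ⇒ [S]S ⇒ [[]]S ⇒ [[]][S]S ⇒ [[]][[S]S]S ⇒ [[]][[[]]S]S ⇒ [[]][[[]][]]S ⇒ [[]][[[]][]][]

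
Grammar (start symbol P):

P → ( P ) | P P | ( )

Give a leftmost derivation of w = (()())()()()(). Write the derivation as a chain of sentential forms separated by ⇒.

P ⇒ PP ⇒ PPP ⇒ PPPP ⇒ PPPPP ⇒ (P)PPPP ⇒ (PP)PPPP ⇒ (()P)PPPP ⇒ (()())PPPP ⇒ (()())()PPP ⇒ (()())()()PP ⇒ (()())()()()P ⇒ (()())()()()()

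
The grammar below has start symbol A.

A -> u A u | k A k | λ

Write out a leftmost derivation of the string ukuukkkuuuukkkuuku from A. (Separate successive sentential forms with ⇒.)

A⇒uAu⇒ukAku⇒ukuAuku⇒ukuuAuuku⇒ukuukAkuuku⇒ukuukkAkkuuku⇒ukuukkkAkkkuuku⇒ukuukkkuAukkkuuku⇒ukuukkkuuAuukkkuuku⇒ukuukkkuuuukkkuuku

A ⇒ uAu   [A -> u A u]
uAu ⇒ ukAku   [A -> k A k]
ukAku ⇒ ukuAuku   [A -> u A u]
ukuAuku ⇒ ukuuAuuku   [A -> u A u]
ukuuAuuku ⇒ ukuukAkuuku   [A -> k A k]
ukuukAkuuku ⇒ ukuukkAkkuuku   [A -> k A k]
ukuukkAkkuuku ⇒ ukuukkkAkkkuuku   [A -> k A k]
ukuukkkAkkkuuku ⇒ ukuukkkuAukkkuuku   [A -> u A u]
ukuukkkuAukkkuuku ⇒ ukuukkkuuAuukkkuuku   [A -> u A u]
ukuukkkuuAuukkkuuku ⇒ ukuukkkuuuukkkuuku   [A -> λ]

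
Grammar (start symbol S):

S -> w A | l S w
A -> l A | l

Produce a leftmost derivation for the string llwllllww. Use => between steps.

S => lSw => llSww => llwAww => llwlAww => llwllAww => llwlllAww => llwllllww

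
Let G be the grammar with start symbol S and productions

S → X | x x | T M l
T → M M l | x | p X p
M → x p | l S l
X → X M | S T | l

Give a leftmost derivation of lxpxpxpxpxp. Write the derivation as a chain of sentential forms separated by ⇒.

S⇒X⇒XM⇒XMM⇒XMMM⇒XMMMM⇒XMMMMM⇒lMMMMM⇒lxpMMMM⇒lxpxpMMM⇒lxpxpxpMM⇒lxpxpxpxpM⇒lxpxpxpxpxp

S ⇒ X   [S → X]
X ⇒ XM   [X → X M]
XM ⇒ XMM   [X → X M]
XMM ⇒ XMMM   [X → X M]
XMMM ⇒ XMMMM   [X → X M]
XMMMM ⇒ XMMMMM   [X → X M]
XMMMMM ⇒ lMMMMM   [X → l]
lMMMMM ⇒ lxpMMMM   [M → x p]
lxpMMMM ⇒ lxpxpMMM   [M → x p]
lxpxpMMM ⇒ lxpxpxpMM   [M → x p]
lxpxpxpMM ⇒ lxpxpxpxpM   [M → x p]
lxpxpxpxpM ⇒ lxpxpxpxpxp   [M → x p]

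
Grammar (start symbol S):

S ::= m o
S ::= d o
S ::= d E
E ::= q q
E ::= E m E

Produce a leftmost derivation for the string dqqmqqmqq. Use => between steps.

S=>dE=>dEmE=>dqqmE=>dqqmEmE=>dqqmqqmE=>dqqmqqmqq

S => dE   [S ::= d E]
dE => dEmE   [E ::= E m E]
dEmE => dqqmE   [E ::= q q]
dqqmE => dqqmEmE   [E ::= E m E]
dqqmEmE => dqqmqqmE   [E ::= q q]
dqqmqqmE => dqqmqqmqq   [E ::= q q]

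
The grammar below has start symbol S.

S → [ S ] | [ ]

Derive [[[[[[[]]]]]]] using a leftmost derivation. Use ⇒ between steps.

S ⇒ [S] ⇒ [[S]] ⇒ [[[S]]] ⇒ [[[[S]]]] ⇒ [[[[[S]]]]] ⇒ [[[[[[S]]]]]] ⇒ [[[[[[[]]]]]]]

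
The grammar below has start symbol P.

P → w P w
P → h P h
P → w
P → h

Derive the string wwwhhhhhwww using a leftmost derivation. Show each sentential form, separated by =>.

P => wPw => wwPww => wwwPwww => wwwhPhwww => wwwhhPhhwww => wwwhhhhhwww

P => wPw   [P → w P w]
wPw => wwPww   [P → w P w]
wwPww => wwwPwww   [P → w P w]
wwwPwww => wwwhPhwww   [P → h P h]
wwwhPhwww => wwwhhPhhwww   [P → h P h]
wwwhhPhhwww => wwwhhhhhwww   [P → h]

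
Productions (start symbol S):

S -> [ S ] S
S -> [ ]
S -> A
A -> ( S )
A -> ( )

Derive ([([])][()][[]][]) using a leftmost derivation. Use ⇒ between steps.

S ⇒ A ⇒ (S) ⇒ ([S]S) ⇒ ([A]S) ⇒ ([(S)]S) ⇒ ([([])]S) ⇒ ([([])][S]S) ⇒ ([([])][A]S) ⇒ ([([])][()]S) ⇒ ([([])][()][S]S) ⇒ ([([])][()][[]]S) ⇒ ([([])][()][[]][])

S ⇒ A   [S -> A]
A ⇒ (S)   [A -> ( S )]
(S) ⇒ ([S]S)   [S -> [ S ] S]
([S]S) ⇒ ([A]S)   [S -> A]
([A]S) ⇒ ([(S)]S)   [A -> ( S )]
([(S)]S) ⇒ ([([])]S)   [S -> [ ]]
([([])]S) ⇒ ([([])][S]S)   [S -> [ S ] S]
([([])][S]S) ⇒ ([([])][A]S)   [S -> A]
([([])][A]S) ⇒ ([([])][()]S)   [A -> ( )]
([([])][()]S) ⇒ ([([])][()][S]S)   [S -> [ S ] S]
([([])][()][S]S) ⇒ ([([])][()][[]]S)   [S -> [ ]]
([([])][()][[]]S) ⇒ ([([])][()][[]][])   [S -> [ ]]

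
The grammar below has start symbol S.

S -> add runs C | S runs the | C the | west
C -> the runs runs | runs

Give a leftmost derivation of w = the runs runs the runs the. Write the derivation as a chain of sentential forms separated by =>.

S => S runs the => C the runs the => the runs runs the runs the

S => S runs the   [S -> S runs the]
S runs the => C the runs the   [S -> C the]
C the runs the => the runs runs the runs the   [C -> the runs runs]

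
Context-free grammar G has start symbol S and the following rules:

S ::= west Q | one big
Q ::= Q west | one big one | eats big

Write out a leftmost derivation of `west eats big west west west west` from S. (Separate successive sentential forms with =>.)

S => west Q => west Q west => west Q west west => west Q west west west => west Q west west west west => west eats big west west west west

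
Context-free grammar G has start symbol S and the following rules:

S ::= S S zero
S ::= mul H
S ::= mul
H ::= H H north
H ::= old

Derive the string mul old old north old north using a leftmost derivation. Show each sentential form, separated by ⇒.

S ⇒ mul H ⇒ mul H H north ⇒ mul H H north H north ⇒ mul old H north H north ⇒ mul old old north H north ⇒ mul old old north old north

S ⇒ mul H   [S ::= mul H]
mul H ⇒ mul H H north   [H ::= H H north]
mul H H north ⇒ mul H H north H north   [H ::= H H north]
mul H H north H north ⇒ mul old H north H north   [H ::= old]
mul old H north H north ⇒ mul old old north H north   [H ::= old]
mul old old north H north ⇒ mul old old north old north   [H ::= old]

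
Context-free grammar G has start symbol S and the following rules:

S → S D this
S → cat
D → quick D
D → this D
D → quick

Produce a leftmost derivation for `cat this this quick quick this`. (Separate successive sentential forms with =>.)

S => S D this => cat D this => cat this D this => cat this this D this => cat this this quick D this => cat this this quick quick this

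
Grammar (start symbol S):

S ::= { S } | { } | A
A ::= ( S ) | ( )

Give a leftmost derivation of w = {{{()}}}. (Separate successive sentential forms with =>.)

S => {S} => {{S}} => {{{S}}} => {{{A}}} => {{{()}}}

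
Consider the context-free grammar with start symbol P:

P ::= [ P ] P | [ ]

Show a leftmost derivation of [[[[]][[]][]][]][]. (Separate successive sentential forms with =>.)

P=>[P]P=>[[P]P]P=>[[[P]P]P]P=>[[[[]]P]P]P=>[[[[]][P]P]P]P=>[[[[]][[]]P]P]P=>[[[[]][[]][]]P]P=>[[[[]][[]][]][]]P=>[[[[]][[]][]][]][]

P => [P]P   [P ::= [ P ] P]
[P]P => [[P]P]P   [P ::= [ P ] P]
[[P]P]P => [[[P]P]P]P   [P ::= [ P ] P]
[[[P]P]P]P => [[[[]]P]P]P   [P ::= [ ]]
[[[[]]P]P]P => [[[[]][P]P]P]P   [P ::= [ P ] P]
[[[[]][P]P]P]P => [[[[]][[]]P]P]P   [P ::= [ ]]
[[[[]][[]]P]P]P => [[[[]][[]][]]P]P   [P ::= [ ]]
[[[[]][[]][]]P]P => [[[[]][[]][]][]]P   [P ::= [ ]]
[[[[]][[]][]][]]P => [[[[]][[]][]][]][]   [P ::= [ ]]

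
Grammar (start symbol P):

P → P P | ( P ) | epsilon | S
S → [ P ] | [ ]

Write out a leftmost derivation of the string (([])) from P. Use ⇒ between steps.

P⇒(P)⇒(PP)⇒(PPP)⇒(PPPP)⇒((P)PPP)⇒((S)PPP)⇒(([])PPP)⇒(([])PP)⇒(([])P)⇒(([]))

P ⇒ (P)   [P → ( P )]
(P) ⇒ (PP)   [P → P P]
(PP) ⇒ (PPP)   [P → P P]
(PPP) ⇒ (PPPP)   [P → P P]
(PPPP) ⇒ ((P)PPP)   [P → ( P )]
((P)PPP) ⇒ ((S)PPP)   [P → S]
((S)PPP) ⇒ (([])PPP)   [S → [ ]]
(([])PPP) ⇒ (([])PP)   [P → epsilon]
(([])PP) ⇒ (([])P)   [P → epsilon]
(([])P) ⇒ (([]))   [P → epsilon]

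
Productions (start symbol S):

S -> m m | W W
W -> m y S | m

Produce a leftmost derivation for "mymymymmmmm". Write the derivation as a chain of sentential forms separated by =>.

S=>WW=>mySW=>myWWW=>mymySWW=>mymyWWWW=>mymymySWWW=>mymymymmWWW=>mymymymmmWW=>mymymymmmmW=>mymymymmmmm

S => WW   [S -> W W]
WW => mySW   [W -> m y S]
mySW => myWWW   [S -> W W]
myWWW => mymySWW   [W -> m y S]
mymySWW => mymyWWWW   [S -> W W]
mymyWWWW => mymymySWWW   [W -> m y S]
mymymySWWW => mymymymmWWW   [S -> m m]
mymymymmWWW => mymymymmmWW   [W -> m]
mymymymmmWW => mymymymmmmW   [W -> m]
mymymymmmmW => mymymymmmmm   [W -> m]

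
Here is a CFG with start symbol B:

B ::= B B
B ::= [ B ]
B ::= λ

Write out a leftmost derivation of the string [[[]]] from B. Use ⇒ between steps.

B ⇒ [B]   [B ::= [ B ]]
[B] ⇒ [[B]]   [B ::= [ B ]]
[[B]] ⇒ [[BB]]   [B ::= B B]
[[BB]] ⇒ [[BBB]]   [B ::= B B]
[[BBB]] ⇒ [[BBBB]]   [B ::= B B]
[[BBBB]] ⇒ [[BBBBB]]   [B ::= B B]
[[BBBBB]] ⇒ [[[B]BBBB]]   [B ::= [ B ]]
[[[B]BBBB]] ⇒ [[[]BBBB]]   [B ::= λ]
[[[]BBBB]] ⇒ [[[]BBB]]   [B ::= λ]
[[[]BBB]] ⇒ [[[]BB]]   [B ::= λ]
[[[]BB]] ⇒ [[[]B]]   [B ::= λ]
[[[]B]] ⇒ [[[]]]   [B ::= λ]

B⇒[B]⇒[[B]]⇒[[BB]]⇒[[BBB]]⇒[[BBBB]]⇒[[BBBBB]]⇒[[[B]BBBB]]⇒[[[]BBBB]]⇒[[[]BBB]]⇒[[[]BB]]⇒[[[]B]]⇒[[[]]]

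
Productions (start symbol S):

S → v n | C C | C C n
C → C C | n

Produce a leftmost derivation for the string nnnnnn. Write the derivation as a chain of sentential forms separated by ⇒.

S ⇒ CCn   [S → C C n]
CCn ⇒ CCCn   [C → C C]
CCCn ⇒ CCCCn   [C → C C]
CCCCn ⇒ CCCCCn   [C → C C]
CCCCCn ⇒ nCCCCn   [C → n]
nCCCCn ⇒ nnCCCn   [C → n]
nnCCCn ⇒ nnnCCn   [C → n]
nnnCCn ⇒ nnnnCn   [C → n]
nnnnCn ⇒ nnnnnn   [C → n]

S ⇒ CCn ⇒ CCCn ⇒ CCCCn ⇒ CCCCCn ⇒ nCCCCn ⇒ nnCCCn ⇒ nnnCCn ⇒ nnnnCn ⇒ nnnnnn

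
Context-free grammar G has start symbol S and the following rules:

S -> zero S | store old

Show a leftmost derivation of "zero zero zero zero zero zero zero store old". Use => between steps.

S => zero S => zero zero S => zero zero zero S => zero zero zero zero S => zero zero zero zero zero S => zero zero zero zero zero zero S => zero zero zero zero zero zero zero S => zero zero zero zero zero zero zero store old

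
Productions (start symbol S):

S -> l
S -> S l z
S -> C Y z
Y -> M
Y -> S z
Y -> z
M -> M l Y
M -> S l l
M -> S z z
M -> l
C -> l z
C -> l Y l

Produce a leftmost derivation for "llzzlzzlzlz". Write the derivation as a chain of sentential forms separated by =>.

S => Slz   [S -> S l z]
Slz => Slzlz   [S -> S l z]
Slzlz => CYzlzlz   [S -> C Y z]
CYzlzlz => lYlYzlzlz   [C -> l Y l]
lYlYzlzlz => lMlYzlzlz   [Y -> M]
lMlYzlzlz => lSzzlYzlzlz   [M -> S z z]
lSzzlYzlzlz => llzzlYzlzlz   [S -> l]
llzzlYzlzlz => llzzlzzlzlz   [Y -> z]

S => Slz => Slzlz => CYzlzlz => lYlYzlzlz => lMlYzlzlz => lSzzlYzlzlz => llzzlYzlzlz => llzzlzzlzlz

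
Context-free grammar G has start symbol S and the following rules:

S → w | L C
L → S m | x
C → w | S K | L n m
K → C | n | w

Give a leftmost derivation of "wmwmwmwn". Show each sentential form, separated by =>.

S => LC   [S → L C]
LC => SmC   [L → S m]
SmC => wmC   [S → w]
wmC => wmSK   [C → S K]
wmSK => wmLCK   [S → L C]
wmLCK => wmSmCK   [L → S m]
wmSmCK => wmLCmCK   [S → L C]
wmLCmCK => wmSmCmCK   [L → S m]
wmSmCmCK => wmwmCmCK   [S → w]
wmwmCmCK => wmwmwmCK   [C → w]
wmwmwmCK => wmwmwmwK   [C → w]
wmwmwmwK => wmwmwmwn   [K → n]

S=>LC=>SmC=>wmC=>wmSK=>wmLCK=>wmSmCK=>wmLCmCK=>wmSmCmCK=>wmwmCmCK=>wmwmwmCK=>wmwmwmwK=>wmwmwmwn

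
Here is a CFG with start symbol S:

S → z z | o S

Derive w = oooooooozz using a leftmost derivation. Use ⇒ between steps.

S ⇒ oS   [S → o S]
oS ⇒ ooS   [S → o S]
ooS ⇒ oooS   [S → o S]
oooS ⇒ ooooS   [S → o S]
ooooS ⇒ oooooS   [S → o S]
oooooS ⇒ ooooooS   [S → o S]
ooooooS ⇒ oooooooS   [S → o S]
oooooooS ⇒ ooooooooS   [S → o S]
ooooooooS ⇒ oooooooozz   [S → z z]

S ⇒ oS ⇒ ooS ⇒ oooS ⇒ ooooS ⇒ oooooS ⇒ ooooooS ⇒ oooooooS ⇒ ooooooooS ⇒ oooooooozz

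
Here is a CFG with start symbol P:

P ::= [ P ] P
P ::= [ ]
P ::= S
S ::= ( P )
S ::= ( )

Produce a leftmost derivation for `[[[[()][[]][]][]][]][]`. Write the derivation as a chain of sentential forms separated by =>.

P => [P]P => [[P]P]P => [[[P]P]P]P => [[[[P]P]P]P]P => [[[[S]P]P]P]P => [[[[()]P]P]P]P => [[[[()][P]P]P]P]P => [[[[()][[]]P]P]P]P => [[[[()][[]][]]P]P]P => [[[[()][[]][]][]]P]P => [[[[()][[]][]][]][]]P => [[[[()][[]][]][]][]][]

P => [P]P   [P ::= [ P ] P]
[P]P => [[P]P]P   [P ::= [ P ] P]
[[P]P]P => [[[P]P]P]P   [P ::= [ P ] P]
[[[P]P]P]P => [[[[P]P]P]P]P   [P ::= [ P ] P]
[[[[P]P]P]P]P => [[[[S]P]P]P]P   [P ::= S]
[[[[S]P]P]P]P => [[[[()]P]P]P]P   [S ::= ( )]
[[[[()]P]P]P]P => [[[[()][P]P]P]P]P   [P ::= [ P ] P]
[[[[()][P]P]P]P]P => [[[[()][[]]P]P]P]P   [P ::= [ ]]
[[[[()][[]]P]P]P]P => [[[[()][[]][]]P]P]P   [P ::= [ ]]
[[[[()][[]][]]P]P]P => [[[[()][[]][]][]]P]P   [P ::= [ ]]
[[[[()][[]][]][]]P]P => [[[[()][[]][]][]][]]P   [P ::= [ ]]
[[[[()][[]][]][]][]]P => [[[[()][[]][]][]][]][]   [P ::= [ ]]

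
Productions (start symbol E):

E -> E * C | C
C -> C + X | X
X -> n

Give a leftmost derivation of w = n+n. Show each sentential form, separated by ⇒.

E ⇒ C   [E -> C]
C ⇒ C+X   [C -> C + X]
C+X ⇒ X+X   [C -> X]
X+X ⇒ n+X   [X -> n]
n+X ⇒ n+n   [X -> n]

E ⇒ C ⇒ C+X ⇒ X+X ⇒ n+X ⇒ n+n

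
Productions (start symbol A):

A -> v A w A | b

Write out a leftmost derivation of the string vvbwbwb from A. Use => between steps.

A => vAwA => vvAwAwA => vvbwAwA => vvbwbwA => vvbwbwb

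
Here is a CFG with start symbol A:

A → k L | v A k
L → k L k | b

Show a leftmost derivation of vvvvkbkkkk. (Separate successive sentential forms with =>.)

A => vAk => vvAkk => vvvAkkk => vvvvAkkkk => vvvvkLkkkk => vvvvkbkkkk

A => vAk   [A → v A k]
vAk => vvAkk   [A → v A k]
vvAkk => vvvAkkk   [A → v A k]
vvvAkkk => vvvvAkkkk   [A → v A k]
vvvvAkkkk => vvvvkLkkkk   [A → k L]
vvvvkLkkkk => vvvvkbkkkk   [L → b]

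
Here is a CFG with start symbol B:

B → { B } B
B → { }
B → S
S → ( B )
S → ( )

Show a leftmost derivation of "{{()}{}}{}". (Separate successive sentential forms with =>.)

B => {B}B   [B → { B } B]
{B}B => {{B}B}B   [B → { B } B]
{{B}B}B => {{S}B}B   [B → S]
{{S}B}B => {{()}B}B   [S → ( )]
{{()}B}B => {{()}{}}B   [B → { }]
{{()}{}}B => {{()}{}}{}   [B → { }]

B=>{B}B=>{{B}B}B=>{{S}B}B=>{{()}B}B=>{{()}{}}B=>{{()}{}}{}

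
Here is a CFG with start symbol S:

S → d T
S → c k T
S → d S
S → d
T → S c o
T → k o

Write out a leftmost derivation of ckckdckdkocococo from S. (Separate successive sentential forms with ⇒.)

S ⇒ ckT ⇒ ckSco ⇒ ckckTco ⇒ ckckScoco ⇒ ckckdScoco ⇒ ckckdckTcoco ⇒ ckckdckScococo ⇒ ckckdckdTcococo ⇒ ckckdckdkocococo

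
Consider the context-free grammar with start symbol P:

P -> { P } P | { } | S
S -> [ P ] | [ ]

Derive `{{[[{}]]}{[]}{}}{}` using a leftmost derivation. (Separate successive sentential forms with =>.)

P=>{P}P=>{{P}P}P=>{{S}P}P=>{{[P]}P}P=>{{[S]}P}P=>{{[[P]]}P}P=>{{[[{}]]}P}P=>{{[[{}]]}{P}P}P=>{{[[{}]]}{S}P}P=>{{[[{}]]}{[]}P}P=>{{[[{}]]}{[]}{}}P=>{{[[{}]]}{[]}{}}{}

P => {P}P   [P -> { P } P]
{P}P => {{P}P}P   [P -> { P } P]
{{P}P}P => {{S}P}P   [P -> S]
{{S}P}P => {{[P]}P}P   [S -> [ P ]]
{{[P]}P}P => {{[S]}P}P   [P -> S]
{{[S]}P}P => {{[[P]]}P}P   [S -> [ P ]]
{{[[P]]}P}P => {{[[{}]]}P}P   [P -> { }]
{{[[{}]]}P}P => {{[[{}]]}{P}P}P   [P -> { P } P]
{{[[{}]]}{P}P}P => {{[[{}]]}{S}P}P   [P -> S]
{{[[{}]]}{S}P}P => {{[[{}]]}{[]}P}P   [S -> [ ]]
{{[[{}]]}{[]}P}P => {{[[{}]]}{[]}{}}P   [P -> { }]
{{[[{}]]}{[]}{}}P => {{[[{}]]}{[]}{}}{}   [P -> { }]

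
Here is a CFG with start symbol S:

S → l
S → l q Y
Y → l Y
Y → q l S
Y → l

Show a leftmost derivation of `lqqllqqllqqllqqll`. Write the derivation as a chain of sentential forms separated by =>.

S => lqY => lqqlS => lqqllqY => lqqllqqlS => lqqllqqllqY => lqqllqqllqqlS => lqqllqqllqqllqY => lqqllqqllqqllqqlS => lqqllqqllqqllqqll

S => lqY   [S → l q Y]
lqY => lqqlS   [Y → q l S]
lqqlS => lqqllqY   [S → l q Y]
lqqllqY => lqqllqqlS   [Y → q l S]
lqqllqqlS => lqqllqqllqY   [S → l q Y]
lqqllqqllqY => lqqllqqllqqlS   [Y → q l S]
lqqllqqllqqlS => lqqllqqllqqllqY   [S → l q Y]
lqqllqqllqqllqY => lqqllqqllqqllqqlS   [Y → q l S]
lqqllqqllqqllqqlS => lqqllqqllqqllqqll   [S → l]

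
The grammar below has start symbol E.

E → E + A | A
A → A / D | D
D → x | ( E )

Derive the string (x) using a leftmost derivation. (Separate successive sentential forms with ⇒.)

E⇒A⇒D⇒(E)⇒(A)⇒(D)⇒(x)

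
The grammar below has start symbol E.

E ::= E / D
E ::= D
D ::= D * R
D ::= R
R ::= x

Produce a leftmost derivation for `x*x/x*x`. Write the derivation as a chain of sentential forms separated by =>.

E => E/D => D/D => D*R/D => R*R/D => x*R/D => x*x/D => x*x/D*R => x*x/R*R => x*x/x*R => x*x/x*x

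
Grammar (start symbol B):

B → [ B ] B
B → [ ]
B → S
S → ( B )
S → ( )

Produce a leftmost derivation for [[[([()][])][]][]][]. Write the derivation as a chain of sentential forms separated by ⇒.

B ⇒ [B]B ⇒ [[B]B]B ⇒ [[[B]B]B]B ⇒ [[[S]B]B]B ⇒ [[[(B)]B]B]B ⇒ [[[([B]B)]B]B]B ⇒ [[[([S]B)]B]B]B ⇒ [[[([()]B)]B]B]B ⇒ [[[([()][])]B]B]B ⇒ [[[([()][])][]]B]B ⇒ [[[([()][])][]][]]B ⇒ [[[([()][])][]][]][]

B ⇒ [B]B   [B → [ B ] B]
[B]B ⇒ [[B]B]B   [B → [ B ] B]
[[B]B]B ⇒ [[[B]B]B]B   [B → [ B ] B]
[[[B]B]B]B ⇒ [[[S]B]B]B   [B → S]
[[[S]B]B]B ⇒ [[[(B)]B]B]B   [S → ( B )]
[[[(B)]B]B]B ⇒ [[[([B]B)]B]B]B   [B → [ B ] B]
[[[([B]B)]B]B]B ⇒ [[[([S]B)]B]B]B   [B → S]
[[[([S]B)]B]B]B ⇒ [[[([()]B)]B]B]B   [S → ( )]
[[[([()]B)]B]B]B ⇒ [[[([()][])]B]B]B   [B → [ ]]
[[[([()][])]B]B]B ⇒ [[[([()][])][]]B]B   [B → [ ]]
[[[([()][])][]]B]B ⇒ [[[([()][])][]][]]B   [B → [ ]]
[[[([()][])][]][]]B ⇒ [[[([()][])][]][]][]   [B → [ ]]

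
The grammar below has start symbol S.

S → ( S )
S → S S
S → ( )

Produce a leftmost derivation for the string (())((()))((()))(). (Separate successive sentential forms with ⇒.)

S ⇒ SS   [S → S S]
SS ⇒ (S)S   [S → ( S )]
(S)S ⇒ (())S   [S → ( )]
(())S ⇒ (())SS   [S → S S]
(())SS ⇒ (())SSS   [S → S S]
(())SSS ⇒ (())(S)SS   [S → ( S )]
(())(S)SS ⇒ (())((S))SS   [S → ( S )]
(())((S))SS ⇒ (())((()))SS   [S → ( )]
(())((()))SS ⇒ (())((()))(S)S   [S → ( S )]
(())((()))(S)S ⇒ (())((()))((S))S   [S → ( S )]
(())((()))((S))S ⇒ (())((()))((()))S   [S → ( )]
(())((()))((()))S ⇒ (())((()))((()))()   [S → ( )]

S⇒SS⇒(S)S⇒(())S⇒(())SS⇒(())SSS⇒(())(S)SS⇒(())((S))SS⇒(())((()))SS⇒(())((()))(S)S⇒(())((()))((S))S⇒(())((()))((()))S⇒(())((()))((()))()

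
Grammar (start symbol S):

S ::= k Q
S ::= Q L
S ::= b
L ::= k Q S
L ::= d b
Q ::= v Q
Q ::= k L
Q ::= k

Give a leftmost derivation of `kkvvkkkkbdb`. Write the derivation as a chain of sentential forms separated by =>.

S => QL => kLL => kkQSL => kkvQSL => kkvvQSL => kkvvkSL => kkvvkQLL => kkvvkkLL => kkvvkkkQSL => kkvvkkkkSL => kkvvkkkkbL => kkvvkkkkbdb

S => QL   [S ::= Q L]
QL => kLL   [Q ::= k L]
kLL => kkQSL   [L ::= k Q S]
kkQSL => kkvQSL   [Q ::= v Q]
kkvQSL => kkvvQSL   [Q ::= v Q]
kkvvQSL => kkvvkSL   [Q ::= k]
kkvvkSL => kkvvkQLL   [S ::= Q L]
kkvvkQLL => kkvvkkLL   [Q ::= k]
kkvvkkLL => kkvvkkkQSL   [L ::= k Q S]
kkvvkkkQSL => kkvvkkkkSL   [Q ::= k]
kkvvkkkkSL => kkvvkkkkbL   [S ::= b]
kkvvkkkkbL => kkvvkkkkbdb   [L ::= d b]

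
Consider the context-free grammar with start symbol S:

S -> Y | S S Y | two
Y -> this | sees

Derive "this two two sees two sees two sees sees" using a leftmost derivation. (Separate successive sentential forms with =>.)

S => S S Y => Y S Y => this S Y => this S S Y Y => this S S Y S Y Y => this S S Y S Y S Y Y => this two S Y S Y S Y Y => this two two Y S Y S Y Y => this two two sees S Y S Y Y => this two two sees two Y S Y Y => this two two sees two sees S Y Y => this two two sees two sees two Y Y => this two two sees two sees two sees Y => this two two sees two sees two sees sees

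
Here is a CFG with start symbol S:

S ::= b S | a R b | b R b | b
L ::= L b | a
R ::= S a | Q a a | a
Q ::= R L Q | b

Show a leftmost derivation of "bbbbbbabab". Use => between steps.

S=>bS=>bbS=>bbbRb=>bbbSab=>bbbbSab=>bbbbbSab=>bbbbbbRbab=>bbbbbbabab

S => bS   [S ::= b S]
bS => bbS   [S ::= b S]
bbS => bbbRb   [S ::= b R b]
bbbRb => bbbSab   [R ::= S a]
bbbSab => bbbbSab   [S ::= b S]
bbbbSab => bbbbbSab   [S ::= b S]
bbbbbSab => bbbbbbRbab   [S ::= b R b]
bbbbbbRbab => bbbbbbabab   [R ::= a]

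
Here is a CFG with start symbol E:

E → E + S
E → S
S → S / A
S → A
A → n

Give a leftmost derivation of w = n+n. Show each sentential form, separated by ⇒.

E ⇒ E+S   [E → E + S]
E+S ⇒ S+S   [E → S]
S+S ⇒ A+S   [S → A]
A+S ⇒ n+S   [A → n]
n+S ⇒ n+A   [S → A]
n+A ⇒ n+n   [A → n]

E⇒E+S⇒S+S⇒A+S⇒n+S⇒n+A⇒n+n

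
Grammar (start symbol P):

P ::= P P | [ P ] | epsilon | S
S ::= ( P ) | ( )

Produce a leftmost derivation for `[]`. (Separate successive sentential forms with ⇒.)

P ⇒ PP   [P ::= P P]
PP ⇒ PPP   [P ::= P P]
PPP ⇒ [P]PP   [P ::= [ P ]]
[P]PP ⇒ []PP   [P ::= epsilon]
[]PP ⇒ []P   [P ::= epsilon]
[]P ⇒ []   [P ::= epsilon]

P ⇒ PP ⇒ PPP ⇒ [P]PP ⇒ []PP ⇒ []P ⇒ []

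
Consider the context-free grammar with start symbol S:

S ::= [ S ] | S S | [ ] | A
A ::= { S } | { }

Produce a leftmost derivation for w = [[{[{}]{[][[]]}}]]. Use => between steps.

S => [S] => [[S]] => [[A]] => [[{S}]] => [[{SS}]] => [[{[S]S}]] => [[{[A]S}]] => [[{[{}]S}]] => [[{[{}]A}]] => [[{[{}]{S}}]] => [[{[{}]{SS}}]] => [[{[{}]{[]S}}]] => [[{[{}]{[][S]}}]] => [[{[{}]{[][[]]}}]]

S => [S]   [S ::= [ S ]]
[S] => [[S]]   [S ::= [ S ]]
[[S]] => [[A]]   [S ::= A]
[[A]] => [[{S}]]   [A ::= { S }]
[[{S}]] => [[{SS}]]   [S ::= S S]
[[{SS}]] => [[{[S]S}]]   [S ::= [ S ]]
[[{[S]S}]] => [[{[A]S}]]   [S ::= A]
[[{[A]S}]] => [[{[{}]S}]]   [A ::= { }]
[[{[{}]S}]] => [[{[{}]A}]]   [S ::= A]
[[{[{}]A}]] => [[{[{}]{S}}]]   [A ::= { S }]
[[{[{}]{S}}]] => [[{[{}]{SS}}]]   [S ::= S S]
[[{[{}]{SS}}]] => [[{[{}]{[]S}}]]   [S ::= [ ]]
[[{[{}]{[]S}}]] => [[{[{}]{[][S]}}]]   [S ::= [ S ]]
[[{[{}]{[][S]}}]] => [[{[{}]{[][[]]}}]]   [S ::= [ ]]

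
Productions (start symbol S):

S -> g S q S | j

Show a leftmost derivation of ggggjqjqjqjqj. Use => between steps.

S => gSqS   [S -> g S q S]
gSqS => ggSqSqS   [S -> g S q S]
ggSqSqS => gggSqSqSqS   [S -> g S q S]
gggSqSqSqS => ggggSqSqSqSqS   [S -> g S q S]
ggggSqSqSqSqS => ggggjqSqSqSqS   [S -> j]
ggggjqSqSqSqS => ggggjqjqSqSqS   [S -> j]
ggggjqjqSqSqS => ggggjqjqjqSqS   [S -> j]
ggggjqjqjqSqS => ggggjqjqjqjqS   [S -> j]
ggggjqjqjqjqS => ggggjqjqjqjqj   [S -> j]

S => gSqS => ggSqSqS => gggSqSqSqS => ggggSqSqSqSqS => ggggjqSqSqSqS => ggggjqjqSqSqS => ggggjqjqjqSqS => ggggjqjqjqjqS => ggggjqjqjqjqj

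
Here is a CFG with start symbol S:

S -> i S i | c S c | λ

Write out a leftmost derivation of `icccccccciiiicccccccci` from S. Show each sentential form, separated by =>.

S => iSi   [S -> i S i]
iSi => icSci   [S -> c S c]
icSci => iccScci   [S -> c S c]
iccScci => icccSccci   [S -> c S c]
icccSccci => iccccScccci   [S -> c S c]
iccccScccci => icccccSccccci   [S -> c S c]
icccccSccccci => iccccccScccccci   [S -> c S c]
iccccccScccccci => icccccccSccccccci   [S -> c S c]
icccccccSccccccci => iccccccccScccccccci   [S -> c S c]
iccccccccScccccccci => icccccccciSicccccccci   [S -> i S i]
icccccccciSicccccccci => icccccccciiSiicccccccci   [S -> i S i]
icccccccciiSiicccccccci => icccccccciiiicccccccci   [S -> λ]

S => iSi => icSci => iccScci => icccSccci => iccccScccci => icccccSccccci => iccccccScccccci => icccccccSccccccci => iccccccccScccccccci => icccccccciSicccccccci => icccccccciiSiicccccccci => icccccccciiiicccccccci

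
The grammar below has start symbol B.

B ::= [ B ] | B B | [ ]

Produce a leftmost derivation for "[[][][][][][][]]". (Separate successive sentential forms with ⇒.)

B ⇒ [B] ⇒ [BB] ⇒ [BBB] ⇒ [BBBB] ⇒ [[]BBB] ⇒ [[]BBBB] ⇒ [[]BBBBB] ⇒ [[]BBBBBB] ⇒ [[][]BBBBB] ⇒ [[][][]BBBB] ⇒ [[][][][]BBB] ⇒ [[][][][][]BB] ⇒ [[][][][][][]B] ⇒ [[][][][][][][]]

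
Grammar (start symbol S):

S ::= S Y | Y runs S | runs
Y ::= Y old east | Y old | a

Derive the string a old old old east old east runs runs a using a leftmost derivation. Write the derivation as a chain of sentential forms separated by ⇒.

S ⇒ S Y   [S ::= S Y]
S Y ⇒ Y runs S Y   [S ::= Y runs S]
Y runs S Y ⇒ Y old east runs S Y   [Y ::= Y old east]
Y old east runs S Y ⇒ Y old east old east runs S Y   [Y ::= Y old east]
Y old east old east runs S Y ⇒ Y old old east old east runs S Y   [Y ::= Y old]
Y old old east old east runs S Y ⇒ Y old old old east old east runs S Y   [Y ::= Y old]
Y old old old east old east runs S Y ⇒ a old old old east old east runs S Y   [Y ::= a]
a old old old east old east runs S Y ⇒ a old old old east old east runs runs Y   [S ::= runs]
a old old old east old east runs runs Y ⇒ a old old old east old east runs runs a   [Y ::= a]

S ⇒ S Y ⇒ Y runs S Y ⇒ Y old east runs S Y ⇒ Y old east old east runs S Y ⇒ Y old old east old east runs S Y ⇒ Y old old old east old east runs S Y ⇒ a old old old east old east runs S Y ⇒ a old old old east old east runs runs Y ⇒ a old old old east old east runs runs a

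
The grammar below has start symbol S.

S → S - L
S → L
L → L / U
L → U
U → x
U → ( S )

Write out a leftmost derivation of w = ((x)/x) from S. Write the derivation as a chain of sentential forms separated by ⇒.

S⇒L⇒U⇒(S)⇒(L)⇒(L/U)⇒(U/U)⇒((S)/U)⇒((L)/U)⇒((U)/U)⇒((x)/U)⇒((x)/x)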